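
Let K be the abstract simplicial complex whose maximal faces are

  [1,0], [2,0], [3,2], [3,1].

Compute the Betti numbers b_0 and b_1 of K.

We work with the vertex ordering 0 < 1 < 2 < 3. The simplices of K, each written with vertices in increasing order, are:

  0-simplices (4): [0], [1], [2], [3]
  1-simplices (4): [0,1], [0,2], [1,3], [2,3]

so the chain groups are C_0 ≅ Z^4, C_1 ≅ Z^4.

The boundary map ∂_1: C_1 → C_0 is given by ∂[p,q] = [q] − [p]. For instance
  ∂[2,3] = [3] − [2].
This gives a 4×4 integer matrix of rank 3; reducing to Smith normal form yields diagonal entries (1,1,1).

From H_k ≅ ker(∂_k) / im(∂_{k+1}) we obtain:

  H_0: rank C_0 − rank ∂_1 = 4 − 3 = 1, and the invariant factors of ∂_1 are all 1, so H_0 = Z.
  H_1: rank ker ∂_1 − rank ∂_2 = (4 − 3) − 0 = 1, and there is no ∂_2, so H_1 = Z.

As a check, the Euler characteristic is 4 − 4 = 0, which agrees with 1 − 1 = 0.
(K is a triangulation of the circle S^1.)

Hence the Betti numbers are b_0 = 1, b_1 = 1.

b_0 = 1, b_1 = 1.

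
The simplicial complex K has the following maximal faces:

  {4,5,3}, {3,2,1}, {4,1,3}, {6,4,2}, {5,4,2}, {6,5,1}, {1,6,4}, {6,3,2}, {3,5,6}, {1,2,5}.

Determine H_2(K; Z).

H_2 ≅ 0.

Order the vertices as 1 < 2 < 3 < 4 < 5 < 6. Listing each simplex with vertices in this order, K has dimension 2 with simplices:

  0-simplices (6): [1], [2], [3], [4], [5], [6]
  1-simplices (15): [1,2], [1,3], [1,4], [1,5], [1,6], [2,3], [2,4], [2,5], [2,6], [3,4], [3,5], [3,6], [4,5], [4,6], [5,6]
  2-simplices (10): [1,2,3], [1,2,5], [1,3,4], [1,4,6], [1,5,6], [2,3,6], [2,4,5], [2,4,6], [3,4,5], [3,5,6]

so the chain groups are C_0 ≅ Z^6, C_1 ≅ Z^15, C_2 ≅ Z^10.

The boundary map ∂_1: C_1 → C_0 maps an edge to its endpoints' difference, ∂[p,q] = q − p. For instance
  ∂[1,5] = [5] − [1].
The resulting 6×15 matrix has rank 5, and its Smith normal form has invariant factors (1,1,1,1,1).

The boundary map ∂_2: C_2 → C_1 maps a triangle to the signed sum of its edges. For instance
  ∂[2,4,5] = [4,5] − [2,5] + [2,4],
  ∂[1,2,5] = [2,5] − [1,5] + [1,2].
This gives a 15×10 integer matrix of rank 10; reducing to Smith normal form yields diagonal entries (1,1,1,1,1,1,1,1,1,2).

From H_k ≅ ker(∂_k) / im(∂_{k+1}) we obtain:

  H_2: rank ker ∂_2 − rank ∂_3 = (10 − 10) − 0 = 0, and there is no ∂_3, so H_2 ≅ 0.

(K is a triangulation of the real projective plane RP^2.)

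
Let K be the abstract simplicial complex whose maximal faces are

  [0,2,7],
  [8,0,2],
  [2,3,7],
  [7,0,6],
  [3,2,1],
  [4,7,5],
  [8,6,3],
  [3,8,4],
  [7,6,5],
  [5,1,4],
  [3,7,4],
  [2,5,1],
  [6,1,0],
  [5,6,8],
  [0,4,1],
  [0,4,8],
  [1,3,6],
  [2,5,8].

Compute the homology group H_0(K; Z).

K has 9 vertices, 27 edges, 18 triangles.
rank ∂_0 = 0, rank ∂_1 = 8 ⇒ b_0 = 9 − 0 − 8 = 1; all invariant factors of ∂_1 are 1 so no torsion. So H_0 = Z.

H_0 ≅ Z.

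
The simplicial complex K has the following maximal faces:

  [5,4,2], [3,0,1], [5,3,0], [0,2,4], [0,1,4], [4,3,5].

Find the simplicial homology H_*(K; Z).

H_0 ≅ Z,  H_1 ≅ Z,  H_2 = 0.

Take the total order 0 < 1 < 2 < 3 < 4 < 5 on the vertex set. Then K (dimension 2) consists of the simplices:

  0-simplices (6): [0], [1], [2], [3], [4], [5]
  1-simplices (12): [0,1], [0,2], [0,3], [0,4], [0,5], [1,3], [1,4], [2,4], [2,5], [3,4], [3,5], [4,5]
  2-simplices (6): [0,1,3], [0,1,4], [0,2,4], [0,3,5], [2,4,5], [3,4,5]

Hence C_0 ≅ Z^6, C_1 ≅ Z^12, C_2 ≅ Z^6.

The boundary map ∂_1: C_1 → C_0 is given by ∂[p,q] = [q] − [p].
The 6×12 boundary matrix has rank 5 and Smith normal form diag(1,1,1,1,1).

The boundary map ∂_2: C_2 → C_1 maps a triangle to the signed sum of its edges. For instance
  ∂[2,4,5] = [4,5] − [2,5] + [2,4],
  ∂[3,4,5] = [4,5] − [3,5] + [3,4].
The 12×6 boundary matrix has rank 6 and Smith normal form diag(1,1,1,1,1,1).

From H_k ≅ ker(∂_k) / im(∂_{k+1}) we obtain:

  H_0: rank C_0 − rank ∂_1 = 6 − 5 = 1, and the invariant factors of ∂_1 are all 1, so H_0 = Z.
  H_1: rank ker ∂_1 − rank ∂_2 = (12 − 5) − 6 = 1, and the invariant factors of ∂_2 are all 1, so H_1 = Z.
  H_2: rank ker ∂_2 − rank ∂_3 = (6 − 6) − 0 = 0, and there is no ∂_3, so H_2 = 0.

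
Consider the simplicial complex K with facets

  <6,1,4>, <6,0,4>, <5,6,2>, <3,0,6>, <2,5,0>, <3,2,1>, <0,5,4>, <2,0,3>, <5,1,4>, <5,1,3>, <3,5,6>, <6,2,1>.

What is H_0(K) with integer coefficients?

H_0 ≅ Z.

We work with the vertex ordering 0 < 1 < 2 < 3 < 4 < 5 < 6. The simplices of K, each written with vertices in increasing order, are:

  0-simplices (7): [0], [1], [2], [3], [4], [5], [6]
  1-simplices (18): [0,2], [0,3], [0,4], [0,5], [0,6], [1,2], [1,3], [1,4], [1,5], [1,6], [2,3], [2,5], [2,6], [3,5], [3,6], [4,5], [4,6], [5,6]
  2-simplices (12): [0,2,3], [0,2,5], [0,3,6], [0,4,5], [0,4,6], [1,2,3], [1,2,6], [1,3,5], [1,4,5], [1,4,6], [2,5,6], [3,5,6]

so the chain groups are C_0 ≅ Z^7, C_1 ≅ Z^18, C_2 ≅ Z^12.

∂_1: C_1 → C_0 sends each edge [p,q] (with p < q) to q − p. For instance
  ∂[0,4] = [4] − [0].
As a 7×18 matrix over Z this has rank 6, with invariant factors (1,1,1,1,1,1).

The boundary map ∂_2: C_2 → C_1 acts by ∂[p,q,r] = [q,r] − [p,r] + [p,q]. For instance
  ∂[1,4,5] = [4,5] − [1,5] + [1,4],
  ∂[1,2,6] = [2,6] − [1,6] + [1,2].
This gives a 18×12 integer matrix of rank 12; reducing to Smith normal form yields diagonal entries (1,1,1,1,1,1,1,1,1,1,1,2).

Now H_k = ker ∂_k / im ∂_{k+1}, so:

  H_0: rank C_0 − rank ∂_1 = 7 − 6 = 1, and the invariant factors of ∂_1 are all 1, so H_0 ≅ Z.

(K is a triangulation of the real projective plane RP^2.)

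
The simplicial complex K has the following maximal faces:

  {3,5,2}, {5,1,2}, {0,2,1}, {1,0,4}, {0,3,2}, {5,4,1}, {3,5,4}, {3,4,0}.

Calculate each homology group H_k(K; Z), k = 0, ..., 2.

H_0 ≅ Z,  H_1 = 0,  H_2 ≅ Z.

K has 6 vertices, 12 edges, 8 triangles.
rank ∂_0 = 0, rank ∂_1 = 5 ⇒ b_0 = 6 − 0 − 5 = 1; all invariant factors of ∂_1 are 1 so no torsion. So H_0 ≅ Z.
rank ∂_1 = 5, rank ∂_2 = 7 ⇒ b_1 = 12 − 5 − 7 = 0; all invariant factors of ∂_2 are 1 so no torsion. So H_1 ≅ 0.
rank ∂_2 = 7, rank ∂_3 = 0 ⇒ b_2 = 8 − 7 − 0 = 1. So H_2 ≅ Z.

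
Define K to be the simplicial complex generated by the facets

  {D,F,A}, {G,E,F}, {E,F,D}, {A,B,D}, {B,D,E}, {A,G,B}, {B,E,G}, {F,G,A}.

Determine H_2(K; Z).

H_2 = Z.

K has 6 vertices, 12 edges, 8 triangles.
rank ∂_2 = 7, rank ∂_3 = 0 ⇒ b_2 = 8 − 7 − 0 = 1. So H_2 ≅ Z.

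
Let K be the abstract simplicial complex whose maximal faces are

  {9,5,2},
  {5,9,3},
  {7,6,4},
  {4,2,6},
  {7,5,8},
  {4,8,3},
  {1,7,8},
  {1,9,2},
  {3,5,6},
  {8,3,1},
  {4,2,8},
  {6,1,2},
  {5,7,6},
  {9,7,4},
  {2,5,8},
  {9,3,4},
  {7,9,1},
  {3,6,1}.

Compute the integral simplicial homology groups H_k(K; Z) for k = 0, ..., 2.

Order the vertices as 1 < 2 < 3 < 4 < 5 < 6 < 7 < 8 < 9. Listing each simplex with vertices in this order, K has dimension 2 with simplices:

  0-simplices (9): [1], [2], [3], [4], [5], [6], [7], [8], [9]
  1-simplices (27): (27 of them)
  2-simplices (18): [1,2,6], [1,2,9], [1,3,6], [1,3,8], [1,7,8], [1,7,9], [2,4,6], [2,4,8], [2,5,8], [2,5,9], [3,4,8], [3,4,9], [3,5,6], [3,5,9], [4,6,7], [4,7,9], [5,6,7], [5,7,8]

Hence C_0 ≅ Z^9, C_1 ≅ Z^27, C_2 ≅ Z^18.

∂_1: C_1 → C_0 maps an edge to its endpoints' difference, ∂[p,q] = q − p.
The resulting 9×27 matrix has rank 8, and its Smith normal form has invariant factors (1,1,1,1,1,1,1,1).

Boundary ∂_2: C_2 → C_1 acts by ∂[p,q,r] = [q,r] − [p,r] + [p,q]. For instance
  ∂[4,6,7] = [6,7] − [4,7] + [4,6],
  ∂[1,7,8] = [7,8] − [1,8] + [1,7].
As a 27×18 matrix over Z this has rank 17, with invariant factors (1,1,1,1,1,1,1,1,1,1,1,1,1,1,1,1,1).

Now H_k = ker ∂_k / im ∂_{k+1}, so:

  H_0: rank C_0 − rank ∂_1 = 9 − 8 = 1, and the invariant factors of ∂_1 are all 1, so H_0 ≅ Z.
  H_1: rank ker ∂_1 − rank ∂_2 = (27 − 8) − 17 = 2, and the invariant factors of ∂_2 are all 1, so H_1 ≅ Z^2.
  H_2: rank ker ∂_2 − rank ∂_3 = (18 − 17) − 0 = 1, and there is no ∂_3, so H_2 ≅ Z.

(K is a triangulation of the torus T^2.)

H_0 ≅ Z,  H_1 ≅ Z^2,  H_2 ≅ Z.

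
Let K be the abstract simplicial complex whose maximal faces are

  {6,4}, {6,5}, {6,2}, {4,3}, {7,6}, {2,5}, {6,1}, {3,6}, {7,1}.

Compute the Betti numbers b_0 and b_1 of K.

We work with the vertex ordering 1 < 2 < 3 < 4 < 5 < 6 < 7. The simplices of K, each written with vertices in increasing order, are:

  0-simplices (7): [1], [2], [3], [4], [5], [6], [7]
  1-simplices (9): [1,6], [1,7], [2,5], [2,6], [3,4], [3,6], [4,6], [5,6], [6,7]

Hence C_0 ≅ Z^7, C_1 ≅ Z^9.

Boundary ∂_1: C_1 → C_0 sends each edge [p,q] (with p < q) to q − p. For instance
  ∂[4,6] = [6] − [4].
The 7×9 boundary matrix has rank 6 and Smith normal form diag(1,1,1,1,1,1).

Computing H_k = (kernel of ∂_k) / (image of ∂_{k+1}):

  H_0: rank C_0 − rank ∂_1 = 7 − 6 = 1, and the invariant factors of ∂_1 are all 1, so H_0 = Z.
  H_1: rank ker ∂_1 − rank ∂_2 = (9 − 6) − 0 = 3, and there is no ∂_2, so H_1 = Z^3.

As a check, the Euler characteristic is 7 − 9 = -2, which agrees with 1 − 3 = -2.

Hence the Betti numbers are b_0 = 1, b_1 = 3.

b_0 = 1, b_1 = 3.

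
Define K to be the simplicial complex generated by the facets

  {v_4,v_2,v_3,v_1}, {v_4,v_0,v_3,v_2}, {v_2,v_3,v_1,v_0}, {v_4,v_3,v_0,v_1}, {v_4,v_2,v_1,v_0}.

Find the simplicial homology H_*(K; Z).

K has 5 vertices, 10 edges, 10 triangles, 5 3-simplices.
rank ∂_0 = 0, rank ∂_1 = 4 ⇒ b_0 = 5 − 0 − 4 = 1; all invariant factors of ∂_1 are 1 so no torsion. So H_0 ≅ Z.
rank ∂_1 = 4, rank ∂_2 = 6 ⇒ b_1 = 10 − 4 − 6 = 0; all invariant factors of ∂_2 are 1 so no torsion. So H_1 ≅ 0.
rank ∂_2 = 6, rank ∂_3 = 4 ⇒ b_2 = 10 − 6 − 4 = 0; all invariant factors of ∂_3 are 1 so no torsion. So H_2 ≅ 0.
rank ∂_3 = 4, rank ∂_4 = 0 ⇒ b_3 = 5 − 4 − 0 = 1. So H_3 ≅ Z.

H_0 ≅ Z,  H_1 = 0,  H_2 = 0,  H_3 ≅ Z.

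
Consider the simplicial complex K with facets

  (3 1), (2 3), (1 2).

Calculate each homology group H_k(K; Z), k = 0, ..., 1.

H_0 = Z,  H_1 = Z.

K has 3 vertices, 3 edges.
rank ∂_0 = 0, rank ∂_1 = 2 ⇒ b_0 = 3 − 0 − 2 = 1; all invariant factors of ∂_1 are 1 so no torsion. So H_0 ≅ Z.
rank ∂_1 = 2, rank ∂_2 = 0 ⇒ b_1 = 3 − 2 − 0 = 1. So H_1 ≅ Z.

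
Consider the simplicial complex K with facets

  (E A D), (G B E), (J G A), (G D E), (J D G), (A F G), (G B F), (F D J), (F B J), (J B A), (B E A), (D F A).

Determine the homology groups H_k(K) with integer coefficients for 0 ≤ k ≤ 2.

Fix the vertex order A < B < D < E < F < G < J and write every simplex with vertices in increasing order. Then dim K = 2 and the simplices of K are:

  0-simplices (7): A, B, D, E, F, G, J
  1-simplices (18): AB, AD, AE, AF, AG, AJ, BE, BF, BG, BJ, DE, DF, DG, DJ, EG, FG, FJ, GJ
  2-simplices (12): ABE, ABJ, ADE, ADF, AFG, AGJ, BEG, BFG, BFJ, DEG, DFJ, DGJ

Hence C_0 ≅ Z^7, C_1 ≅ Z^18, C_2 ≅ Z^12.

∂_1: C_1 → C_0 maps an edge to its endpoints' difference, ∂[p,q] = q − p. For instance
  ∂AD = D − A.
As a 7×18 matrix over Z this has rank 6, with invariant factors (1,1,1,1,1,1).

∂_2: C_2 → C_1 acts by ∂[p,q,r] = [q,r] − [p,r] + [p,q]. For instance
  ∂ADE = DE − AE + AD,
  ∂ABJ = BJ − AJ + AB.
As a 18×12 matrix over Z this has rank 12, with invariant factors (1,1,1,1,1,1,1,1,1,1,1,2).

Computing H_k = (kernel of ∂_k) / (image of ∂_{k+1}):

  H_0: rank C_0 − rank ∂_1 = 7 − 6 = 1, and the invariant factors of ∂_1 are all 1, so H_0 ≅ Z.
  H_1: rank ker ∂_1 − rank ∂_2 = (18 − 6) − 12 = 0, and ∂_2 has invariant factor 2 > 1, so H_1 ≅ Z/2.
  H_2: rank ker ∂_2 − rank ∂_3 = (12 − 12) − 0 = 0, and there is no ∂_3, so H_2 ≅ 0.

As a check, the Euler characteristic is 7 − 18 + 12 = 1, which agrees with 1 − 0 + 0 = 1.
(K is a triangulation of the real projective plane RP^2.)

H_0 = Z,  H_1 = Z/2,  H_2 = 0.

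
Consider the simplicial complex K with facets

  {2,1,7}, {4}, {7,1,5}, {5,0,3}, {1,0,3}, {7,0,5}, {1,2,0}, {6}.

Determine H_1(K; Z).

H_1 ≅ Z.

We work with the vertex ordering 0 < 1 < 2 < 3 < 4 < 5 < 6 < 7. The simplices of K, each written with vertices in increasing order, are:

  0-simplices (8): [0], [1], [2], [3], [4], [5], [6], [7]
  1-simplices (12): [0,1], [0,2], [0,3], [0,5], [0,7], [1,2], [1,3], [1,5], [1,7], [2,7], [3,5], [5,7]
  2-simplices (6): [0,1,2], [0,1,3], [0,3,5], [0,5,7], [1,2,7], [1,5,7]

Hence C_0 ≅ Z^8, C_1 ≅ Z^12, C_2 ≅ Z^6.

∂_1: C_1 → C_0 maps an edge to its endpoints' difference, ∂[p,q] = q − p.
This gives a 8×12 integer matrix of rank 5; reducing to Smith normal form yields diagonal entries (1,1,1,1,1).

Boundary ∂_2: C_2 → C_1 acts by ∂[p,q,r] = [q,r] − [p,r] + [p,q]. For instance
  ∂[1,5,7] = [5,7] − [1,7] + [1,5],
  ∂[1,2,7] = [2,7] − [1,7] + [1,2].
As a 12×6 matrix over Z this has rank 6, with invariant factors (1,1,1,1,1,1).

Now H_k = ker ∂_k / im ∂_{k+1}, so:

  H_1: rank ker ∂_1 − rank ∂_2 = (12 − 5) − 6 = 1, and the invariant factors of ∂_2 are all 1, so H_1 ≅ Z.

(K is a triangulation of the disjoint union of the cylinder S^1 x I and a set of 2 points.)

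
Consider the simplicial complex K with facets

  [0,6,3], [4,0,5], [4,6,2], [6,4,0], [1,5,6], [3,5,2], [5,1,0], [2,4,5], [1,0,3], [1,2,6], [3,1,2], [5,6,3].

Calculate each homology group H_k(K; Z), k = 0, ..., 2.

H_0 ≅ Z,  H_1 ≅ Z/2,  H_2 = 0.

We work with the vertex ordering 0 < 1 < 2 < 3 < 4 < 5 < 6. The simplices of K, each written with vertices in increasing order, are:

  0-simplices (7): [0], [1], [2], [3], [4], [5], [6]
  1-simplices (18): [0,1], [0,3], [0,4], [0,5], [0,6], [1,2], [1,3], [1,5], [1,6], [2,3], [2,4], [2,5], [2,6], [3,5], [3,6], [4,5], [4,6], [5,6]
  2-simplices (12): [0,1,3], [0,1,5], [0,3,6], [0,4,5], [0,4,6], [1,2,3], [1,2,6], [1,5,6], [2,3,5], [2,4,5], [2,4,6], [3,5,6]

Hence C_0 ≅ Z^7, C_1 ≅ Z^18, C_2 ≅ Z^12.

The boundary map ∂_1: C_1 → C_0 is given by ∂[p,q] = [q] − [p]. For instance
  ∂[0,3] = [3] − [0].
As a 7×18 matrix over Z this has rank 6, with invariant factors (1,1,1,1,1,1).

The boundary map ∂_2: C_2 → C_1 acts by ∂[p,q,r] = [q,r] − [p,r] + [p,q]. For instance
  ∂[2,4,6] = [4,6] − [2,6] + [2,4],
  ∂[2,4,5] = [4,5] − [2,5] + [2,4].
This gives a 18×12 integer matrix of rank 12; reducing to Smith normal form yields diagonal entries (1,1,1,1,1,1,1,1,1,1,1,2).

Computing H_k = (kernel of ∂_k) / (image of ∂_{k+1}):

  H_0: rank C_0 − rank ∂_1 = 7 − 6 = 1, and the invariant factors of ∂_1 are all 1, so H_0 ≅ Z.
  H_1: rank ker ∂_1 − rank ∂_2 = (18 − 6) − 12 = 0, and ∂_2 has invariant factor 2 > 1, so H_1 ≅ Z/2.
  H_2: rank ker ∂_2 − rank ∂_3 = (12 − 12) − 0 = 0, and there is no ∂_3, so H_2 ≅ 0.

(K is a triangulation of the real projective plane RP^2.)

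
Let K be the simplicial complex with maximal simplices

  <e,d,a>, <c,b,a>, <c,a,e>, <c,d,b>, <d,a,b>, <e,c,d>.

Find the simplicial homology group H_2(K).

H_2 ≅ Z.

Fix the vertex order a < b < c < d < e and write every simplex with vertices in increasing order. Then dim K = 2 and the simplices of K are:

  0-simplices (5): a, b, c, d, e
  1-simplices (9): ab, ac, ad, ae, bc, bd, cd, ce, de
  2-simplices (6): abc, abd, ace, ade, bcd, cde

so the chain groups are C_0 ≅ Z^5, C_1 ≅ Z^9, C_2 ≅ Z^6.

Boundary ∂_1: C_1 → C_0 is given by ∂[p,q] = [q] − [p]. For instance
  ∂bc = c − b.
As a 5×9 matrix over Z this has rank 4, with invariant factors (1,1,1,1).

The boundary map ∂_2: C_2 → C_1 acts by ∂[p,q,r] = [q,r] − [p,r] + [p,q]. For instance
  ∂ade = de − ae + ad,
  ∂abd = bd − ad + ab.
The 9×6 boundary matrix has rank 5 and Smith normal form diag(1,1,1,1,1).

Reading off H_k = ker ∂_k / im ∂_{k+1}:

  H_2: rank ker ∂_2 − rank ∂_3 = (6 − 5) − 0 = 1, and there is no ∂_3, so H_2 ≅ Z.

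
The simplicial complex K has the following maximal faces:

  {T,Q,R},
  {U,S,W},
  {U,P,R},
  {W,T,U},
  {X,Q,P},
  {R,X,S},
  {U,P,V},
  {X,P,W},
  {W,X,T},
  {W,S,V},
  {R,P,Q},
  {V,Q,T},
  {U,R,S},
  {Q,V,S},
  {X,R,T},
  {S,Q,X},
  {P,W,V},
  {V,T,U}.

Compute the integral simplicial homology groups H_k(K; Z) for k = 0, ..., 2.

K has 9 vertices, 27 edges, 18 triangles.
rank ∂_0 = 0, rank ∂_1 = 8 ⇒ b_0 = 9 − 0 − 8 = 1; all invariant factors of ∂_1 are 1 so no torsion. So H_0 = Z.
rank ∂_1 = 8, rank ∂_2 = 18 ⇒ b_1 = 27 − 8 − 18 = 1; ∂_2 has invariant factor(s) [2] giving torsion. So H_1 = Z ⊕ Z/2.
rank ∂_2 = 18, rank ∂_3 = 0 ⇒ b_2 = 18 − 18 − 0 = 0. So H_2 = 0.

H_0 ≅ Z,  H_1 ≅ Z ⊕ Z/2,  H_2 = 0.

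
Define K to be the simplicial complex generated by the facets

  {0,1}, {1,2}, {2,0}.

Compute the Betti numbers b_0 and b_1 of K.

b_0 = 1, b_1 = 1.

Fix the vertex order 0 < 1 < 2 and write every simplex with vertices in increasing order. Then dim K = 1 and the simplices of K are:

  0-simplices (3): [0], [1], [2]
  1-simplices (3): [0,1], [0,2], [1,2]

giving chain groups C_0 ≅ Z^3, C_1 ≅ Z^3.

∂_1: C_1 → C_0 is given by ∂[p,q] = [q] − [p]. For instance
  ∂[1,2] = [2] − [1].
The resulting 3×3 matrix has rank 2, and its Smith normal form has invariant factors (1,1).

From H_k ≅ ker(∂_k) / im(∂_{k+1}) we obtain:

  H_0: rank C_0 − rank ∂_1 = 3 − 2 = 1, and the invariant factors of ∂_1 are all 1, so H_0 ≅ Z.
  H_1: rank ker ∂_1 − rank ∂_2 = (3 − 2) − 0 = 1, and there is no ∂_2, so H_1 ≅ Z.

As a check, the Euler characteristic is 3 − 3 = 0, which agrees with 1 − 1 = 0.

Hence the Betti numbers are b_0 = 1, b_1 = 1.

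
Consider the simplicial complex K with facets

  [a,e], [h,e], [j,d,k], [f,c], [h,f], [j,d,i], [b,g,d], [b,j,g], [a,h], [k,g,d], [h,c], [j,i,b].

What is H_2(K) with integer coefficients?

H_2 = 0.

Order the vertices as a < b < c < d < e < f < g < h < i < j < k. Listing each simplex with vertices in this order, K has dimension 2 with simplices:

  0-simplices (11): a, b, c, d, e, f, g, h, i, j, k
  1-simplices (18): ae, ah, bd, bg, bi, bj, cf, ch, dg, di, dj, dk, eh, fh, gj, gk, ij, jk
  2-simplices (6): bdg, bgj, bij, dgk, dij, djk

Hence C_0 ≅ Z^11, C_1 ≅ Z^18, C_2 ≅ Z^6.

∂_1: C_1 → C_0 is given by ∂[p,q] = [q] − [p]. For instance
  ∂bg = g − b.
The 11×18 boundary matrix has rank 9 and Smith normal form diag(1,1,1,1,1,1,1,1,1).

∂_2: C_2 → C_1 acts by ∂[p,q,r] = [q,r] − [p,r] + [p,q]. For instance
  ∂dij = ij − dj + di,
  ∂djk = jk − dk + dj.
This gives a 18×6 integer matrix of rank 6; reducing to Smith normal form yields diagonal entries (1,1,1,1,1,1).

Now H_k = ker ∂_k / im ∂_{k+1}, so:

  H_2: rank ker ∂_2 − rank ∂_3 = (6 − 6) − 0 = 0, and there is no ∂_3, so H_2 = 0.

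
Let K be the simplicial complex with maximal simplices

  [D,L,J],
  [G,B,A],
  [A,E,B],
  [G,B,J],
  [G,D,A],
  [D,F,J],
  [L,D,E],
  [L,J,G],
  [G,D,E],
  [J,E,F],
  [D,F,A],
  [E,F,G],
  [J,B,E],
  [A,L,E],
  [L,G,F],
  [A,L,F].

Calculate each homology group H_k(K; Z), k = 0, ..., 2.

H_0 = Z,  H_1 = Z^2,  H_2 = Z.

Take the total order A < B < D < E < F < G < J < L on the vertex set. Then K (dimension 2) consists of the simplices:

  0-simplices (8): A, B, D, E, F, G, J, L
  1-simplices (24): AB, AD, AE, AF, AG, AL, BE, BG, BJ, DE, DF, DG, DJ, DL, EF, EG, EJ, EL, FG, FJ, FL, GJ, GL, JL
  2-simplices (16): ABE, ABG, ADF, ADG, AEL, AFL, BEJ, BGJ, DEG, DEL, DFJ, DJL, EFG, EFJ, FGL, GJL

giving chain groups C_0 ≅ Z^8, C_1 ≅ Z^24, C_2 ≅ Z^16.

Boundary ∂_1: C_1 → C_0 sends each edge [p,q] (with p < q) to q − p. For instance
  ∂AE = E − A.
This gives a 8×24 integer matrix of rank 7; reducing to Smith normal form yields diagonal entries (1,1,1,1,1,1,1).

The boundary map ∂_2: C_2 → C_1 sends each 2-simplex [p,q,r] to [q,r] − [p,r] + [p,q]. For instance
  ∂DFJ = FJ − DJ + DF,
  ∂DEL = EL − DL + DE.
The resulting 24×16 matrix has rank 15, and its Smith normal form has invariant factors (1,1,1,1,1,1,1,1,1,1,1,1,1,1,1).

Now H_k = ker ∂_k / im ∂_{k+1}, so:

  H_0: rank C_0 − rank ∂_1 = 8 − 7 = 1, and the invariant factors of ∂_1 are all 1, so H_0 ≅ Z.
  H_1: rank ker ∂_1 − rank ∂_2 = (24 − 7) − 15 = 2, and the invariant factors of ∂_2 are all 1, so H_1 ≅ Z^2.
  H_2: rank ker ∂_2 − rank ∂_3 = (16 − 15) − 0 = 1, and there is no ∂_3, so H_2 ≅ Z.

As a check, the Euler characteristic is 8 − 24 + 16 = 0, which agrees with 1 − 2 + 1 = 0.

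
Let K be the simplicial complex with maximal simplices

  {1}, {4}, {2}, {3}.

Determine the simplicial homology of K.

H_0 = Z^4.

Take the total order 1 < 2 < 3 < 4 on the vertex set. Then K (dimension 0) consists of the simplices:

  0-simplices (4): [1], [2], [3], [4]

giving chain groups C_0 ≅ Z^4.

Reading off H_k = ker ∂_k / im ∂_{k+1}:

  H_0: rank C_0 − rank ∂_1 = 4 − 0 = 4, and there is no ∂_1, so H_0 ≅ Z^4.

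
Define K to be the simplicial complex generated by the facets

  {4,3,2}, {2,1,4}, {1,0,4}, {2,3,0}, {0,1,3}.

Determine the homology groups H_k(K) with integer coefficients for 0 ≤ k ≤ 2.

H_0 = Z,  H_1 = Z,  H_2 = 0.

Take the total order 0 < 1 < 2 < 3 < 4 on the vertex set. Then K (dimension 2) consists of the simplices:

  0-simplices (5): [0], [1], [2], [3], [4]
  1-simplices (10): [0,1], [0,2], [0,3], [0,4], [1,2], [1,3], [1,4], [2,3], [2,4], [3,4]
  2-simplices (5): [0,1,3], [0,1,4], [0,2,3], [1,2,4], [2,3,4]

giving chain groups C_0 ≅ Z^5, C_1 ≅ Z^10, C_2 ≅ Z^5.

∂_1: C_1 → C_0 sends each edge [p,q] (with p < q) to q − p. For instance
  ∂[2,4] = [4] − [2].
As a 5×10 matrix over Z this has rank 4, with invariant factors (1,1,1,1).

The boundary map ∂_2: C_2 → C_1 acts by ∂[p,q,r] = [q,r] − [p,r] + [p,q]. For instance
  ∂[0,2,3] = [2,3] − [0,3] + [0,2],
  ∂[1,2,4] = [2,4] − [1,4] + [1,2].
The 10×5 boundary matrix has rank 5 and Smith normal form diag(1,1,1,1,1).

From H_k ≅ ker(∂_k) / im(∂_{k+1}) we obtain:

  H_0: rank C_0 − rank ∂_1 = 5 − 4 = 1, and the invariant factors of ∂_1 are all 1, so H_0 = Z.
  H_1: rank ker ∂_1 − rank ∂_2 = (10 − 4) − 5 = 1, and the invariant factors of ∂_2 are all 1, so H_1 = Z.
  H_2: rank ker ∂_2 − rank ∂_3 = (5 − 5) − 0 = 0, and there is no ∂_3, so H_2 = 0.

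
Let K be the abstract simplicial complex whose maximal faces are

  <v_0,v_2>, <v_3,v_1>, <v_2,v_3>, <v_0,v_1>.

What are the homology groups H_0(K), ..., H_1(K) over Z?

H_0 = Z,  H_1 = Z.

Order the vertices as v_0 < v_1 < v_2 < v_3. Listing each simplex with vertices in this order, K has dimension 1 with simplices:

  0-simplices (4): [v_0], [v_1], [v_2], [v_3]
  1-simplices (4): [v_0,v_1], [v_0,v_2], [v_1,v_3], [v_2,v_3]

Hence C_0 ≅ Z^4, C_1 ≅ Z^4.

The boundary map ∂_1: C_1 → C_0 is given by ∂[p,q] = [q] − [p]. For instance
  ∂[v_2,v_3] = [v_3] − [v_2].
As a 4×4 matrix over Z this has rank 3, with invariant factors (1,1,1).

From H_k ≅ ker(∂_k) / im(∂_{k+1}) we obtain:

  H_0: rank C_0 − rank ∂_1 = 4 − 3 = 1, and the invariant factors of ∂_1 are all 1, so H_0 = Z.
  H_1: rank ker ∂_1 − rank ∂_2 = (4 − 3) − 0 = 1, and there is no ∂_2, so H_1 = Z.

As a check, the Euler characteristic is 4 − 4 = 0, which agrees with 1 − 1 = 0.
(K is a triangulation of the circle S^1.)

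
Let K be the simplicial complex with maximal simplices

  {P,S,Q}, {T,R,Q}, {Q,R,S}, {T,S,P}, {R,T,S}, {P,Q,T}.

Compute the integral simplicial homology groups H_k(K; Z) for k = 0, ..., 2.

H_0 ≅ Z,  H_1 = 0,  H_2 ≅ Z.

Take the total order P < Q < R < S < T on the vertex set. Then K (dimension 2) consists of the simplices:

  0-simplices (5): P, Q, R, S, T
  1-simplices (9): PQ, PS, PT, QR, QS, QT, RS, RT, ST
  2-simplices (6): PQS, PQT, PST, QRS, QRT, RST

giving chain groups C_0 ≅ Z^5, C_1 ≅ Z^9, C_2 ≅ Z^6.

Boundary ∂_1: C_1 → C_0 is given by ∂[p,q] = [q] − [p].
This gives a 5×9 integer matrix of rank 4; reducing to Smith normal form yields diagonal entries (1,1,1,1).

The boundary map ∂_2: C_2 → C_1 maps a triangle to the signed sum of its edges. For instance
  ∂PQT = QT − PT + PQ,
  ∂PQS = QS − PS + PQ.
The 9×6 boundary matrix has rank 5 and Smith normal form diag(1,1,1,1,1).

Computing H_k = (kernel of ∂_k) / (image of ∂_{k+1}):

  H_0: rank C_0 − rank ∂_1 = 5 − 4 = 1, and the invariant factors of ∂_1 are all 1, so H_0 = Z.
  H_1: rank ker ∂_1 − rank ∂_2 = (9 − 4) − 5 = 0, and the invariant factors of ∂_2 are all 1, so H_1 = 0.
  H_2: rank ker ∂_2 − rank ∂_3 = (6 − 5) − 0 = 1, and there is no ∂_3, so H_2 = Z.

As a check, the Euler characteristic is 5 − 9 + 6 = 2, which agrees with 1 − 0 + 1 = 2.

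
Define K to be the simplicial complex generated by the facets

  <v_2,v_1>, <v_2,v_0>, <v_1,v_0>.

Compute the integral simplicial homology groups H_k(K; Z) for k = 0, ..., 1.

H_0 = Z,  H_1 = Z.

K has 3 vertices, 3 edges.
rank ∂_0 = 0, rank ∂_1 = 2 ⇒ b_0 = 3 − 0 − 2 = 1; all invariant factors of ∂_1 are 1 so no torsion. So H_0 ≅ Z.
rank ∂_1 = 2, rank ∂_2 = 0 ⇒ b_1 = 3 − 2 − 0 = 1. So H_1 ≅ Z.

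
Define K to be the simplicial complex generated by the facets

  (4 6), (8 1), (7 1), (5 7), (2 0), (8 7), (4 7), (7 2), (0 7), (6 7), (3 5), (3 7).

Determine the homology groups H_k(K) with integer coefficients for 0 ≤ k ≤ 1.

We work with the vertex ordering 0 < 1 < 2 < 3 < 4 < 5 < 6 < 7 < 8. The simplices of K, each written with vertices in increasing order, are:

  0-simplices (9): [0], [1], [2], [3], [4], [5], [6], [7], [8]
  1-simplices (12): [0,2], [0,7], [1,7], [1,8], [2,7], [3,5], [3,7], [4,6], [4,7], [5,7], [6,7], [7,8]

giving chain groups C_0 ≅ Z^9, C_1 ≅ Z^12.

∂_1: C_1 → C_0 sends each edge [p,q] (with p < q) to q − p. For instance
  ∂[3,5] = [5] − [3].
As a 9×12 matrix over Z this has rank 8, with invariant factors (1,1,1,1,1,1,1,1).

Computing H_k = (kernel of ∂_k) / (image of ∂_{k+1}):

  H_0: rank C_0 − rank ∂_1 = 9 − 8 = 1, and the invariant factors of ∂_1 are all 1, so H_0 ≅ Z.
  H_1: rank ker ∂_1 − rank ∂_2 = (12 − 8) − 0 = 4, and there is no ∂_2, so H_1 ≅ Z^4.

As a check, the Euler characteristic is 9 − 12 = -3, which agrees with 1 − 4 = -3.

H_0 = Z,  H_1 = Z^4.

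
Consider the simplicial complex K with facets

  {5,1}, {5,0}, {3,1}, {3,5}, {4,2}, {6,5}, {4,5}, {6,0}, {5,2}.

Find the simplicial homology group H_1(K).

Fix the vertex order 0 < 1 < 2 < 3 < 4 < 5 < 6 and write every simplex with vertices in increasing order. Then dim K = 1 and the simplices of K are:

  0-simplices (7): [0], [1], [2], [3], [4], [5], [6]
  1-simplices (9): [0,5], [0,6], [1,3], [1,5], [2,4], [2,5], [3,5], [4,5], [5,6]

Hence C_0 ≅ Z^7, C_1 ≅ Z^9.

∂_1: C_1 → C_0 maps an edge to its endpoints' difference, ∂[p,q] = q − p.
The 7×9 boundary matrix has rank 6 and Smith normal form diag(1,1,1,1,1,1).

Reading off H_k = ker ∂_k / im ∂_{k+1}:

  H_1: rank ker ∂_1 − rank ∂_2 = (9 − 6) − 0 = 3, and there is no ∂_2, so H_1 ≅ Z^3.

(K is a triangulation of a wedge of 3 circles.)

H_1 ≅ Z^3.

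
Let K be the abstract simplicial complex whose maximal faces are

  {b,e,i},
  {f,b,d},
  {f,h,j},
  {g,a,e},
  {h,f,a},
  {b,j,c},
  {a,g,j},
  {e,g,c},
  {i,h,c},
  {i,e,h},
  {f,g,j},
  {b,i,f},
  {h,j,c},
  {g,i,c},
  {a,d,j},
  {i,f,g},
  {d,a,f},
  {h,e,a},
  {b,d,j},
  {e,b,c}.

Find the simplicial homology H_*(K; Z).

Order the vertices as a < b < c < d < e < f < g < h < i < j. Listing each simplex with vertices in this order, K has dimension 2 with simplices:

  0-simplices (10): a, b, c, d, e, f, g, h, i, j
  1-simplices (30): ad, ae, af, ag, ah, aj, bc, bd, be, bf, bi, bj, ce, cg, ch, ci, cj, df, dj, eg, eh, ei, fg, fh, fi, fj, gi, gj, hi, hj
  2-simplices (20): adf, adj, aeg, aeh, afh, agj, bce, bcj, bdf, bdj, bei, bfi, ceg, cgi, chi, chj, ehi, fgi, fgj, fhj

so the chain groups are C_0 ≅ Z^10, C_1 ≅ Z^30, C_2 ≅ Z^20.

Boundary ∂_1: C_1 → C_0 is given by ∂[p,q] = [q] − [p]. For instance
  ∂bd = d − b.
The resulting 10×30 matrix has rank 9, and its Smith normal form has invariant factors (1,1,1,1,1,1,1,1,1).

Boundary ∂_2: C_2 → C_1 maps a triangle to the signed sum of its edges. For instance
  ∂bdf = df − bf + bd,
  ∂afh = fh − ah + af.
The 30×20 boundary matrix has rank 20 and Smith normal form diag(1,1,1,1,1,1,1,1,1,1,1,1,1,1,1,1,1,1,1,2).

Computing H_k = (kernel of ∂_k) / (image of ∂_{k+1}):

  H_0: rank C_0 − rank ∂_1 = 10 − 9 = 1, and the invariant factors of ∂_1 are all 1, so H_0 ≅ Z.
  H_1: rank ker ∂_1 − rank ∂_2 = (30 − 9) − 20 = 1, and ∂_2 has invariant factor 2 > 1, so H_1 ≅ Z ⊕ Z/2.
  H_2: rank ker ∂_2 − rank ∂_3 = (20 − 20) − 0 = 0, and there is no ∂_3, so H_2 ≅ 0.

H_0 ≅ Z,  H_1 ≅ Z ⊕ Z/2,  H_2 = 0.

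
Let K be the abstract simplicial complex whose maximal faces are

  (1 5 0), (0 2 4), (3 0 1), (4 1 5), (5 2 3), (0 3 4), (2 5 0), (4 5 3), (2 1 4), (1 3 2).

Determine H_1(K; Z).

H_1 = Z_2.

Order the vertices as 0 < 1 < 2 < 3 < 4 < 5. Listing each simplex with vertices in this order, K has dimension 2 with simplices:

  0-simplices (6): [0], [1], [2], [3], [4], [5]
  1-simplices (15): [0,1], [0,2], [0,3], [0,4], [0,5], [1,2], [1,3], [1,4], [1,5], [2,3], [2,4], [2,5], [3,4], [3,5], [4,5]
  2-simplices (10): [0,1,3], [0,1,5], [0,2,4], [0,2,5], [0,3,4], [1,2,3], [1,2,4], [1,4,5], [2,3,5], [3,4,5]

so the chain groups are C_0 ≅ Z^6, C_1 ≅ Z^15, C_2 ≅ Z^10.

∂_1: C_1 → C_0 is given by ∂[p,q] = [q] − [p]. For instance
  ∂[2,5] = [5] − [2].
The resulting 6×15 matrix has rank 5, and its Smith normal form has invariant factors (1,1,1,1,1).

Boundary ∂_2: C_2 → C_1 acts by ∂[p,q,r] = [q,r] − [p,r] + [p,q]. For instance
  ∂[0,2,4] = [2,4] − [0,4] + [0,2],
  ∂[3,4,5] = [4,5] − [3,5] + [3,4].
As a 15×10 matrix over Z this has rank 10, with invariant factors (1,1,1,1,1,1,1,1,1,2).

From H_k ≅ ker(∂_k) / im(∂_{k+1}) we obtain:

  H_1: rank ker ∂_1 − rank ∂_2 = (15 − 5) − 10 = 0, and ∂_2 has invariant factor 2 > 1, so H_1 ≅ Z_2.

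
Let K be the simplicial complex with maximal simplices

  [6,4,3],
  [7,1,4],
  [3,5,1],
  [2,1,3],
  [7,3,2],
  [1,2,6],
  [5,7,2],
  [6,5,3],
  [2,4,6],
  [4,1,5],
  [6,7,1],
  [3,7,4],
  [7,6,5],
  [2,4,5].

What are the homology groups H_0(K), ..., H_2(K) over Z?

H_0 = Z,  H_1 = Z^2,  H_2 = Z.

K has 7 vertices, 21 edges, 14 triangles.
rank ∂_0 = 0, rank ∂_1 = 6 ⇒ b_0 = 7 − 0 − 6 = 1; all invariant factors of ∂_1 are 1 so no torsion. So H_0 ≅ Z.
rank ∂_1 = 6, rank ∂_2 = 13 ⇒ b_1 = 21 − 6 − 13 = 2; all invariant factors of ∂_2 are 1 so no torsion. So H_1 ≅ Z^2.
rank ∂_2 = 13, rank ∂_3 = 0 ⇒ b_2 = 14 − 13 − 0 = 1. So H_2 ≅ Z.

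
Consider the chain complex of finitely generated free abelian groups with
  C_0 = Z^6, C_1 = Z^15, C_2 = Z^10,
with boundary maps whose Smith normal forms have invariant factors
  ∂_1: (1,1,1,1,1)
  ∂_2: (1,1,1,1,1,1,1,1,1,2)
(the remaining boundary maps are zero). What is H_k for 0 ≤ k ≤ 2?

H_0 ≅ Z,  H_1 ≅ Z/2,  H_2 = 0.

H_0: b_0 = 6 − 0 − 5 = 1; torsion from ∂_1 factors > 1: none. So H_0 ≅ Z.
H_1: b_1 = 15 − 5 − 10 = 0; torsion from ∂_2 factors > 1: [2]. So H_1 ≅ Z/2.
H_2: b_2 = 10 − 10 − 0 = 0; torsion from ∂_3 factors > 1: none. So H_2 ≅ 0.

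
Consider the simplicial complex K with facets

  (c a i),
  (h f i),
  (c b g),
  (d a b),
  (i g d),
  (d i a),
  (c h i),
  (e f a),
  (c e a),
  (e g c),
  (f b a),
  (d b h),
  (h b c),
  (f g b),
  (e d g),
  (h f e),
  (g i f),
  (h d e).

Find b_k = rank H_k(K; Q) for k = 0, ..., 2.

We work with the vertex ordering a < b < c < d < e < f < g < h < i. The simplices of K, each written with vertices in increasing order, are:

  0-simplices (9): a, b, c, d, e, f, g, h, i
  1-simplices (27): ab, ac, ad, ae, af, ai, bc, bd, bf, bg, bh, ce, cg, ch, ci, de, dg, dh, di, ef, eg, eh, fg, fh, fi, gi, hi
  2-simplices (18): abd, abf, ace, aci, adi, aef, bcg, bch, bdh, bfg, ceg, chi, deg, deh, dgi, efh, fgi, fhi

giving chain groups C_0 ≅ Z^9, C_1 ≅ Z^27, C_2 ≅ Z^18.

The boundary map ∂_1: C_1 → C_0 sends each edge [p,q] (with p < q) to q − p.
The 9×27 boundary matrix has rank 8 and Smith normal form diag(1,1,1,1,1,1,1,1).

Boundary ∂_2: C_2 → C_1 maps a triangle to the signed sum of its edges. For instance
  ∂adi = di − ai + ad,
  ∂abd = bd − ad + ab.
The 27×18 boundary matrix has rank 17 and Smith normal form diag(1,1,1,1,1,1,1,1,1,1,1,1,1,1,1,1,1).

Reading off H_k = ker ∂_k / im ∂_{k+1}:

  H_0: rank C_0 − rank ∂_1 = 9 − 8 = 1, and the invariant factors of ∂_1 are all 1, so H_0 ≅ Z.
  H_1: rank ker ∂_1 − rank ∂_2 = (27 − 8) − 17 = 2, and the invariant factors of ∂_2 are all 1, so H_1 ≅ Z^2.
  H_2: rank ker ∂_2 − rank ∂_3 = (18 − 17) − 0 = 1, and there is no ∂_3, so H_2 ≅ Z.

Hence the Betti numbers are b_0 = 1, b_1 = 2, b_2 = 1.

b_0 = 1, b_1 = 2, b_2 = 1.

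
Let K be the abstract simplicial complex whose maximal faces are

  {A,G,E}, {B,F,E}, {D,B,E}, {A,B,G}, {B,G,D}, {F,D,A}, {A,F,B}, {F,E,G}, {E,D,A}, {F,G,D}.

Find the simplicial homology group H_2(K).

Order the vertices as A < B < D < E < F < G. Listing each simplex with vertices in this order, K has dimension 2 with simplices:

  0-simplices (6): A, B, D, E, F, G
  1-simplices (15): AB, AD, AE, AF, AG, BD, BE, BF, BG, DE, DF, DG, EF, EG, FG
  2-simplices (10): ABF, ABG, ADE, ADF, AEG, BDE, BDG, BEF, DFG, EFG

giving chain groups C_0 ≅ Z^6, C_1 ≅ Z^15, C_2 ≅ Z^10.

∂_1: C_1 → C_0 sends each edge [p,q] (with p < q) to q − p. For instance
  ∂BE = E − B.
The 6×15 boundary matrix has rank 5 and Smith normal form diag(1,1,1,1,1).

Boundary ∂_2: C_2 → C_1 maps a triangle to the signed sum of its edges. For instance
  ∂BDE = DE − BE + BD,
  ∂BDG = DG − BG + BD.
The resulting 15×10 matrix has rank 10, and its Smith normal form has invariant factors (1,1,1,1,1,1,1,1,1,2).

Reading off H_k = ker ∂_k / im ∂_{k+1}:

  H_2: rank ker ∂_2 − rank ∂_3 = (10 − 10) − 0 = 0, and there is no ∂_3, so H_2 ≅ 0.

H_2 = 0.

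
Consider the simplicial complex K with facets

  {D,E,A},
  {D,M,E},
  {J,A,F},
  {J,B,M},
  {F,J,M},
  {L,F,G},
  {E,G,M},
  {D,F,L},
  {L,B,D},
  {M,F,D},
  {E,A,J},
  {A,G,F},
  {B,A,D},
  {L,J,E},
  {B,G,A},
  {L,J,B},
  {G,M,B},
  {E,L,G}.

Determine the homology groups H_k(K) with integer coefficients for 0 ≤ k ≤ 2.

H_0 ≅ Z,  H_1 ≅ Z^2,  H_2 ≅ Z.

Fix the vertex order A < B < D < E < F < G < J < L < M and write every simplex with vertices in increasing order. Then dim K = 2 and the simplices of K are:

  0-simplices (9): A, B, D, E, F, G, J, L, M
  1-simplices (27): AB, AD, AE, AF, AG, AJ, BD, BG, BJ, BL, BM, DE, DF, DL, DM, EG, EJ, EL, EM, FG, FJ, FL, FM, GL, GM, JL, JM
  2-simplices (18): ABD, ABG, ADE, AEJ, AFG, AFJ, BDL, BGM, BJL, BJM, DEM, DFL, DFM, EGL, EGM, EJL, FGL, FJM

giving chain groups C_0 ≅ Z^9, C_1 ≅ Z^27, C_2 ≅ Z^18.

∂_1: C_1 → C_0 is given by ∂[p,q] = [q] − [p].
The resulting 9×27 matrix has rank 8, and its Smith normal form has invariant factors (1,1,1,1,1,1,1,1).

Boundary ∂_2: C_2 → C_1 maps a triangle to the signed sum of its edges. For instance
  ∂BJL = JL − BL + BJ,
  ∂BGM = GM − BM + BG.
The resulting 27×18 matrix has rank 17, and its Smith normal form has invariant factors (1,1,1,1,1,1,1,1,1,1,1,1,1,1,1,1,1).

Computing H_k = (kernel of ∂_k) / (image of ∂_{k+1}):

  H_0: rank C_0 − rank ∂_1 = 9 − 8 = 1, and the invariant factors of ∂_1 are all 1, so H_0 = Z.
  H_1: rank ker ∂_1 − rank ∂_2 = (27 − 8) − 17 = 2, and the invariant factors of ∂_2 are all 1, so H_1 = Z^2.
  H_2: rank ker ∂_2 − rank ∂_3 = (18 − 17) − 0 = 1, and there is no ∂_3, so H_2 = Z.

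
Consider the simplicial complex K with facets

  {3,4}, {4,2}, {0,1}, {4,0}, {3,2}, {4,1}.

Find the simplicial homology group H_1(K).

H_1 ≅ Z^2.

We work with the vertex ordering 0 < 1 < 2 < 3 < 4. The simplices of K, each written with vertices in increasing order, are:

  0-simplices (5): [0], [1], [2], [3], [4]
  1-simplices (6): [0,1], [0,4], [1,4], [2,3], [2,4], [3,4]

so the chain groups are C_0 ≅ Z^5, C_1 ≅ Z^6.

Boundary ∂_1: C_1 → C_0 maps an edge to its endpoints' difference, ∂[p,q] = q − p.
The 5×6 boundary matrix has rank 4 and Smith normal form diag(1,1,1,1).

Now H_k = ker ∂_k / im ∂_{k+1}, so:

  H_1: rank ker ∂_1 − rank ∂_2 = (6 − 4) − 0 = 2, and there is no ∂_2, so H_1 ≅ Z^2.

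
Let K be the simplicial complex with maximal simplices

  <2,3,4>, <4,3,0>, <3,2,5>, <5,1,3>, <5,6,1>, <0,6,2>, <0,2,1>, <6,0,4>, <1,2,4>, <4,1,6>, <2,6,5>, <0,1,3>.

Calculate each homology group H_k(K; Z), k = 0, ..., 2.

H_0 ≅ Z,  H_1 ≅ Z/2,  H_2 = 0.

Order the vertices as 0 < 1 < 2 < 3 < 4 < 5 < 6. Listing each simplex with vertices in this order, K has dimension 2 with simplices:

  0-simplices (7): [0], [1], [2], [3], [4], [5], [6]
  1-simplices (18): [0,1], [0,2], [0,3], [0,4], [0,6], [1,2], [1,3], [1,4], [1,5], [1,6], [2,3], [2,4], [2,5], [2,6], [3,4], [3,5], [4,6], [5,6]
  2-simplices (12): [0,1,2], [0,1,3], [0,2,6], [0,3,4], [0,4,6], [1,2,4], [1,3,5], [1,4,6], [1,5,6], [2,3,4], [2,3,5], [2,5,6]

Hence C_0 ≅ Z^7, C_1 ≅ Z^18, C_2 ≅ Z^12.

The boundary map ∂_1: C_1 → C_0 maps an edge to its endpoints' difference, ∂[p,q] = q − p. For instance
  ∂[1,6] = [6] − [1].
This gives a 7×18 integer matrix of rank 6; reducing to Smith normal form yields diagonal entries (1,1,1,1,1,1).

Boundary ∂_2: C_2 → C_1 sends each 2-simplex [p,q,r] to [q,r] − [p,r] + [p,q]. For instance
  ∂[2,5,6] = [5,6] − [2,6] + [2,5],
  ∂[1,2,4] = [2,4] − [1,4] + [1,2].
This gives a 18×12 integer matrix of rank 12; reducing to Smith normal form yields diagonal entries (1,1,1,1,1,1,1,1,1,1,1,2).

Now H_k = ker ∂_k / im ∂_{k+1}, so:

  H_0: rank C_0 − rank ∂_1 = 7 − 6 = 1, and the invariant factors of ∂_1 are all 1, so H_0 = Z.
  H_1: rank ker ∂_1 − rank ∂_2 = (18 − 6) − 12 = 0, and ∂_2 has invariant factor 2 > 1, so H_1 = Z/2.
  H_2: rank ker ∂_2 − rank ∂_3 = (12 − 12) − 0 = 0, and there is no ∂_3, so H_2 = 0.

As a check, the Euler characteristic is 7 − 18 + 12 = 1, which agrees with 1 − 0 + 0 = 1.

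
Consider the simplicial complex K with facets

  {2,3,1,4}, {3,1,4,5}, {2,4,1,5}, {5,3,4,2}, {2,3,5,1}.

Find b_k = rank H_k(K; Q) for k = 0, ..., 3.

Fix the vertex order 1 < 2 < 3 < 4 < 5 and write every simplex with vertices in increasing order. Then dim K = 3 and the simplices of K are:

  0-simplices (5): [1], [2], [3], [4], [5]
  1-simplices (10): [1,2], [1,3], [1,4], [1,5], [2,3], [2,4], [2,5], [3,4], [3,5], [4,5]
  2-simplices (10): [1,2,3], [1,2,4], [1,2,5], [1,3,4], [1,3,5], [1,4,5], [2,3,4], [2,3,5], [2,4,5], [3,4,5]
  3-simplices (5): [1,2,3,4], [1,2,3,5], [1,2,4,5], [1,3,4,5], [2,3,4,5]

so the chain groups are C_0 ≅ Z^5, C_1 ≅ Z^10, C_2 ≅ Z^10, C_3 ≅ Z^5.

Boundary ∂_1: C_1 → C_0 is given by ∂[p,q] = [q] − [p].
This gives a 5×10 integer matrix of rank 4; reducing to Smith normal form yields diagonal entries (1,1,1,1).

Boundary ∂_2: C_2 → C_1 sends each 2-simplex [p,q,r] to [q,r] − [p,r] + [p,q]. For instance
  ∂[1,2,4] = [2,4] − [1,4] + [1,2],
  ∂[1,3,4] = [3,4] − [1,4] + [1,3].
As a 10×10 matrix over Z this has rank 6, with invariant factors (1,1,1,1,1,1).

∂_3: C_3 → C_2 sends each 3-simplex σ to the alternating sum Σ_i (−1)^i (σ with its i-th vertex removed). For instance
  ∂[2,3,4,5] = [3,4,5] − [2,4,5] + [2,3,5] − [2,3,4],
  ∂[1,3,4,5] = [3,4,5] − [1,4,5] + [1,3,5] − [1,3,4].
As a 10×5 matrix over Z this has rank 4, with invariant factors (1,1,1,1).

Reading off H_k = ker ∂_k / im ∂_{k+1}:

  H_0: rank C_0 − rank ∂_1 = 5 − 4 = 1, and the invariant factors of ∂_1 are all 1, so H_0 ≅ Z.
  H_1: rank ker ∂_1 − rank ∂_2 = (10 − 4) − 6 = 0, and the invariant factors of ∂_2 are all 1, so H_1 ≅ 0.
  H_2: rank ker ∂_2 − rank ∂_3 = (10 − 6) − 4 = 0, and the invariant factors of ∂_3 are all 1, so H_2 ≅ 0.
  H_3: rank ker ∂_3 − rank ∂_4 = (5 − 4) − 0 = 1, and there is no ∂_4, so H_3 ≅ Z.

Hence the Betti numbers are b_0 = 1, b_1 = 0, b_2 = 0, b_3 = 1.

b_0 = 1, b_1 = 0, b_2 = 0, b_3 = 1.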